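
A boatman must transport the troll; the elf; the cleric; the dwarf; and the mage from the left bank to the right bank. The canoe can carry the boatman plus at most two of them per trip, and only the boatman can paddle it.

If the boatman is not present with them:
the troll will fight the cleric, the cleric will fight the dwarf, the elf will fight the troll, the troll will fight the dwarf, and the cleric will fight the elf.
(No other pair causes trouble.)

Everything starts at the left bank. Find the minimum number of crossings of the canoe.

7

Counting alone: the boatman can take at most 2 across per trip to the right bank, so moving all 5 needs at least 3 loaded trips out, with a return between consecutive ones — at least 5 crossings.
The safety rule pushes this higher. Following every safe sequence of crossings, the most of the 5 that can be at the right bank as the canoe arrives there on crossing 5 is 4 — never all 5.
So no plan with fewer than 7 crossings exists, and this one achieves 7:
1. Boatman goes to the right bank with the cleric and the troll.  [the left bank: the dwarf, the elf, the mage | the right bank: the cleric, the troll]
2. Boatman goes back to the left bank with the troll.  [the left bank: the dwarf, the elf, the mage, the troll | the right bank: the cleric]
3. Boatman goes to the right bank with the mage and the troll.  [the left bank: the dwarf, the elf | the right bank: the cleric, the mage, the troll]
4. Boatman goes back to the left bank with the troll.  [the left bank: the dwarf, the elf, the troll | the right bank: the cleric, the mage]
5. Boatman goes to the right bank with the dwarf and the elf.  [the left bank: the troll | the right bank: the cleric, the dwarf, the elf, the mage]
6. Boatman goes back to the left bank with the cleric.  [the left bank: the cleric, the troll | the right bank: the dwarf, the elf, the mage]
7. Boatman goes to the right bank with the cleric and the troll.  [the left bank: — | the right bank: the cleric, the dwarf, the elf, the mage, the troll]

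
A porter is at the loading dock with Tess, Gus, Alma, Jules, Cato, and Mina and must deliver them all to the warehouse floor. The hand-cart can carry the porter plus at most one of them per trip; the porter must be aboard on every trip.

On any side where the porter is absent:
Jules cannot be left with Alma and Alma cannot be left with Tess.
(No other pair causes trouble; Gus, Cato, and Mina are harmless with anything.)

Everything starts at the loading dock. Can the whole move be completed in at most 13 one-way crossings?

Yes

Yes — this plan uses 13 crossings (≤ 13):
1. Porter goes to the warehouse floor with Alma.  [the loading dock: Cato, Gus, Jules, Mina, Tess | the warehouse floor: Alma]
2. Porter goes back to the loading dock alone.  [the loading dock: Cato, Gus, Jules, Mina, Tess | the warehouse floor: Alma]
3. Porter goes to the warehouse floor with Tess.  [the loading dock: Cato, Gus, Jules, Mina | the warehouse floor: Alma, Tess]
4. Porter goes back to the loading dock with Alma.  [the loading dock: Alma, Cato, Gus, Jules, Mina | the warehouse floor: Tess]
5. Porter goes to the warehouse floor with Jules.  [the loading dock: Alma, Cato, Gus, Mina | the warehouse floor: Jules, Tess]
6. Porter goes back to the loading dock alone.  [the loading dock: Alma, Cato, Gus, Mina | the warehouse floor: Jules, Tess]
7. Porter goes to the warehouse floor with Gus.  [the loading dock: Alma, Cato, Mina | the warehouse floor: Gus, Jules, Tess]
8. Porter goes back to the loading dock alone.  [the loading dock: Alma, Cato, Mina | the warehouse floor: Gus, Jules, Tess]
9. Porter goes to the warehouse floor with Cato.  [the loading dock: Alma, Mina | the warehouse floor: Cato, Gus, Jules, Tess]
10. Porter goes back to the loading dock alone.  [the loading dock: Alma, Mina | the warehouse floor: Cato, Gus, Jules, Tess]
11. Porter goes to the warehouse floor with Mina.  [the loading dock: Alma | the warehouse floor: Cato, Gus, Jules, Mina, Tess]
12. Porter goes back to the loading dock alone.  [the loading dock: Alma | the warehouse floor: Cato, Gus, Jules, Mina, Tess]
13. Porter goes to the warehouse floor with Alma.  [the loading dock: — | the warehouse floor: Alma, Cato, Gus, Jules, Mina, Tess]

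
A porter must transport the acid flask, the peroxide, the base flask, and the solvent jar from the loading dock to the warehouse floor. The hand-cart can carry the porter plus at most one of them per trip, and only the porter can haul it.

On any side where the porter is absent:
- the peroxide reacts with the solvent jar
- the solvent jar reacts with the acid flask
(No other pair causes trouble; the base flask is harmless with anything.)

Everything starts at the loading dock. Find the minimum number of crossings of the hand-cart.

Counting alone: the porter can take at most 1 across per trip to the warehouse floor, so moving all 4 needs at least 4 loaded trips out, with a return between consecutive ones — at least 7 crossings.
The safety rule pushes this higher. Following every safe sequence of crossings, the most of the 4 that can be at the warehouse floor as the hand-cart arrives there on crossing 7 is 3 — never all 4.
So no plan with fewer than 9 crossings exists, and this one achieves 9:
1. Porter goes to the warehouse floor with the solvent jar.
2. Porter goes back to the loading dock alone.
3. Porter goes to the warehouse floor with the acid flask.
4. Porter goes back to the loading dock with the solvent jar.
5. Porter goes to the warehouse floor with the peroxide.
6. Porter goes back to the loading dock alone.
7. Porter goes to the warehouse floor with the base flask.
8. Porter goes back to the loading dock alone.
9. Porter goes to the warehouse floor with the solvent jar.

9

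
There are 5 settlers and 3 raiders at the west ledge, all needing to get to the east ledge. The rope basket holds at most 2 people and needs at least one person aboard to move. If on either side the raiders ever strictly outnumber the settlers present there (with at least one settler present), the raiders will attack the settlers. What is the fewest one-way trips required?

Counting alone: each trip to the east ledge takes at most 2 across and each return brings at least 1 back, so after t trips out (and t−1 returns) at most 2t − (t−1) of the 8 are across; that first reaches 8 at t = 7, so at least 13 crossings are needed.
The plan below uses exactly 13 crossings, so it is optimal:
1. 2 raiders → the east ledge.  (the west ledge: 5S 1R; the east ledge: 0S 2R)
2. 1 raider ← the west ledge.  (the west ledge: 5S 2R; the east ledge: 0S 1R)
3. 2 raiders → the east ledge.  (the west ledge: 5S 0R; the east ledge: 0S 3R)
4. 1 raider ← the west ledge.  (the west ledge: 5S 1R; the east ledge: 0S 2R)
5. 2 settlers → the east ledge.  (the west ledge: 3S 1R; the east ledge: 2S 2R)
6. 1 raider ← the west ledge.  (the west ledge: 3S 2R; the east ledge: 2S 1R)
7. 1 settler and 1 raider → the east ledge.  (the west ledge: 2S 1R; the east ledge: 3S 2R)
8. 1 raider ← the west ledge.  (the west ledge: 2S 2R; the east ledge: 3S 1R)
9. 2 raiders → the east ledge.  (the west ledge: 2S 0R; the east ledge: 3S 3R)
10. 1 raider ← the west ledge.  (the west ledge: 2S 1R; the east ledge: 3S 2R)
11. 1 settler and 1 raider → the east ledge.  (the west ledge: 1S 0R; the east ledge: 4S 3R)
12. 1 raider ← the west ledge.  (the west ledge: 1S 1R; the east ledge: 4S 2R)
13. 1 settler and 1 raider → the east ledge.  (the west ledge: 0S 0R; the east ledge: 5S 3R)

13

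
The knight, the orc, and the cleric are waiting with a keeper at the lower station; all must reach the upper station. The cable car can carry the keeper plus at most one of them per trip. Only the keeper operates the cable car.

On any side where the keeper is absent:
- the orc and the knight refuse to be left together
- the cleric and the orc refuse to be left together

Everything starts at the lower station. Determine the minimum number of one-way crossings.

7

Counting alone: the keeper can take at most 1 across per trip to the upper station, so moving all 3 needs at least 3 loaded trips out, with a return between consecutive ones — at least 5 crossings.
The safety rule pushes this higher. Following every safe sequence of crossings, the most of the 3 that can be at the upper station as the cable car arrives there on crossing 5 is 2 — never all 3.
So no plan with fewer than 7 crossings exists, and this one achieves 7:
1. Keeper goes to the upper station with the orc.
2. Keeper goes back to the lower station alone.
3. Keeper goes to the upper station with the knight.
4. Keeper goes back to the lower station with the orc.
5. Keeper goes to the upper station with the cleric.
6. Keeper goes back to the lower station alone.
7. Keeper goes to the upper station with the orc.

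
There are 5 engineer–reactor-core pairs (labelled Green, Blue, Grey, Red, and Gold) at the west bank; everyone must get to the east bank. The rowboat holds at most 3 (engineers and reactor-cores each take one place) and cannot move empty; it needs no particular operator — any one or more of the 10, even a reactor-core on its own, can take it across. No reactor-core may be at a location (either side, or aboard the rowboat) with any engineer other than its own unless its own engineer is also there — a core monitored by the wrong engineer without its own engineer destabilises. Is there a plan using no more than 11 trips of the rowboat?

Yes — this plan uses 11 crossings (≤ 11):
1. engineer Green and reactor-core Green cross → the east bank.
2. engineer Green crosses ← the west bank.
3. reactor-core Blue, reactor-core Grey, and reactor-core Red cross → the east bank.
4. reactor-core Green crosses ← the west bank.
5. engineer Blue, engineer Grey, and engineer Red cross → the east bank.
6. engineer Blue and reactor-core Blue cross ← the west bank.
7. engineer Blue, engineer Gold, and engineer Green cross → the east bank.
8. reactor-core Grey crosses ← the west bank.
9. reactor-core Blue and reactor-core Green cross → the east bank.
10. reactor-core Green crosses ← the west bank.
11. reactor-core Gold, reactor-core Green, and reactor-core Grey cross → the east bank.

Yes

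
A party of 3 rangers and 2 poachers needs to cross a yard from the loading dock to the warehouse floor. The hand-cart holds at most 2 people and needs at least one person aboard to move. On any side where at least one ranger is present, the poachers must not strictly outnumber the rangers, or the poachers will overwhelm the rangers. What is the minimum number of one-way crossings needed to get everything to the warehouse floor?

Counting alone: each trip to the warehouse floor takes at most 2 across and each return brings at least 1 back, so after t trips out (and t−1 returns) at most 2t − (t−1) of the 5 are across; that first reaches 5 at t = 4, so at least 7 crossings are needed.
The plan below uses exactly 7 crossings, so it is optimal:
1. 2 poachers → the warehouse floor.  (the loading dock: 3R 0P; the warehouse floor: 0R 2P)
2. 1 poacher ← the loading dock.  (the loading dock: 3R 1P; the warehouse floor: 0R 1P)
3. 2 rangers → the warehouse floor.  (the loading dock: 1R 1P; the warehouse floor: 2R 1P)
4. 1 ranger ← the loading dock.  (the loading dock: 2R 1P; the warehouse floor: 1R 1P)
5. 1 ranger and 1 poacher → the warehouse floor.  (the loading dock: 1R 0P; the warehouse floor: 2R 2P)
6. 1 poacher ← the loading dock.  (the loading dock: 1R 1P; the warehouse floor: 2R 1P)
7. 1 ranger and 1 poacher → the warehouse floor.  (the loading dock: 0R 0P; the warehouse floor: 3R 2P)

7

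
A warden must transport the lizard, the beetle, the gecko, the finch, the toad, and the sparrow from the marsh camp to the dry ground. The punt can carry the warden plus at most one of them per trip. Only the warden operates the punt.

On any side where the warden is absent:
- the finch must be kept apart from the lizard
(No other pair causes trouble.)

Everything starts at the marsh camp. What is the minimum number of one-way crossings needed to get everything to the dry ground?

Counting alone: the warden can take at most 1 across per trip to the dry ground, so moving all 6 needs at least 6 loaded trips out, with a return between consecutive ones — at least 11 crossings.
The plan below uses exactly 11 crossings, so it is optimal:
1. Warden goes to the dry ground with the lizard.
2. Warden goes back to the marsh camp alone.
3. Warden goes to the dry ground with the beetle.
4. Warden goes back to the marsh camp alone.
5. Warden goes to the dry ground with the gecko.
6. Warden goes back to the marsh camp alone.
7. Warden goes to the dry ground with the toad.
8. Warden goes back to the marsh camp alone.
9. Warden goes to the dry ground with the sparrow.
10. Warden goes back to the marsh camp alone.
11. Warden goes to the dry ground with the finch.

11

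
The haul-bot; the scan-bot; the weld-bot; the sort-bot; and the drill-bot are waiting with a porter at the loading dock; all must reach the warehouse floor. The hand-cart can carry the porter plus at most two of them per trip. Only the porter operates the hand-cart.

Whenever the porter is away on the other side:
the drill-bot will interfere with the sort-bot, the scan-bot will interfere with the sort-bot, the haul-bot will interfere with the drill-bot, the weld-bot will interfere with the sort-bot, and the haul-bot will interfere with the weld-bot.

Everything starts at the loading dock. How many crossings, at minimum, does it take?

Counting alone: the porter can take at most 2 across per trip to the warehouse floor, so moving all 5 needs at least 3 loaded trips out, with a return between consecutive ones — at least 5 crossings.
The safety rule pushes this higher. Following every safe sequence of crossings, the most of the 5 that can be at the warehouse floor as the hand-cart arrives there on crossing 5 is 4 — never all 5.
So no plan with fewer than 7 crossings exists, and this one achieves 7:
1. Porter goes to the warehouse floor with the haul-bot and the sort-bot.
2. Porter goes back to the loading dock alone.
3. Porter goes to the warehouse floor with the scan-bot.
4. Porter goes back to the loading dock with the sort-bot.
5. Porter goes to the warehouse floor with the drill-bot and the weld-bot.
6. Porter goes back to the loading dock with the haul-bot.
7. Porter goes to the warehouse floor with the haul-bot and the sort-bot.

7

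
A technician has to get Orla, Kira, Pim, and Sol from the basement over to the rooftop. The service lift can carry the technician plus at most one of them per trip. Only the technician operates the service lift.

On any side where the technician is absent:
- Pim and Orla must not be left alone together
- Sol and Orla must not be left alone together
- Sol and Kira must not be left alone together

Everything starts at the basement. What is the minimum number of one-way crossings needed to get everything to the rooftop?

Whatever the first load, the items left behind include a forbidden pair without the technician. No opening move is safe, so no plan exists.

impossible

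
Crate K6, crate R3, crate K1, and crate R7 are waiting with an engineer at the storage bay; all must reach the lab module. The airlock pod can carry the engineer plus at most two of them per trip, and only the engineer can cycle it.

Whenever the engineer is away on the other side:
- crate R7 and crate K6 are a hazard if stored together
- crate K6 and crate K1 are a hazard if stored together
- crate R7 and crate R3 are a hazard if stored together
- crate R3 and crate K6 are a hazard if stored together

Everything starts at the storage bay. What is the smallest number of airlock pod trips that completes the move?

5

Counting alone: the engineer can take at most 2 across per trip to the lab module, so moving all 4 needs at least 2 loaded trips out, with a return between consecutive ones — at least 3 crossings.
The safety rule pushes this higher. Following every safe sequence of crossings, the most of the 4 that can be at the lab module as the airlock pod arrives there on crossing 3 is 3 — never all 4.
So no plan with fewer than 5 crossings exists, and this one achieves 5:
1. Engineer goes to the lab module with crate K6 and crate R3.  [the storage bay: crate K1, crate R7 | the lab module: crate K6, crate R3]
2. Engineer goes back to the storage bay with crate K6.  [the storage bay: crate K1, crate K6, crate R7 | the lab module: crate R3]
3. Engineer goes to the lab module with crate K1 and crate K6.  [the storage bay: crate R7 | the lab module: crate K1, crate K6, crate R3]
4. Engineer goes back to the storage bay with crate K6.  [the storage bay: crate K6, crate R7 | the lab module: crate K1, crate R3]
5. Engineer goes to the lab module with crate K6 and crate R7.  [the storage bay: — | the lab module: crate K1, crate K6, crate R3, crate R7]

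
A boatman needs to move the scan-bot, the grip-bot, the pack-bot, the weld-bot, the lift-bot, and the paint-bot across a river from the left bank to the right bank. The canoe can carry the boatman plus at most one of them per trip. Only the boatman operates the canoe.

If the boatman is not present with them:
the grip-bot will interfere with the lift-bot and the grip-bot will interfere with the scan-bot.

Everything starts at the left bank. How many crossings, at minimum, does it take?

Counting alone: the boatman can take at most 1 across per trip to the right bank, so moving all 6 needs at least 6 loaded trips out, with a return between consecutive ones — at least 11 crossings.
The safety rule pushes this higher. Following every safe sequence of crossings, the most of the 6 that can be at the right bank as the canoe arrives there on crossing 11 is 5 — never all 6.
So no plan with fewer than 13 crossings exists, and this one achieves 13:
1. Boatman goes to the right bank with the grip-bot.
2. Boatman goes back to the left bank alone.
3. Boatman goes to the right bank with the scan-bot.
4. Boatman goes back to the left bank with the grip-bot.
5. Boatman goes to the right bank with the lift-bot.
6. Boatman goes back to the left bank alone.
7. Boatman goes to the right bank with the pack-bot.
8. Boatman goes back to the left bank alone.
9. Boatman goes to the right bank with the weld-bot.
10. Boatman goes back to the left bank alone.
11. Boatman goes to the right bank with the paint-bot.
12. Boatman goes back to the left bank alone.
13. Boatman goes to the right bank with the grip-bot.

13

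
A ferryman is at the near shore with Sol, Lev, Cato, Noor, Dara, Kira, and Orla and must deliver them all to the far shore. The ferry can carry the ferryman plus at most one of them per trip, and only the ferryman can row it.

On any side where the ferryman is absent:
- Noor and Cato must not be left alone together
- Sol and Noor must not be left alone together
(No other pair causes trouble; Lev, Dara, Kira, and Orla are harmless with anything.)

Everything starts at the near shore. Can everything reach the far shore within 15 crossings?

Yes

Yes — this plan uses 15 crossings (≤ 15):
1. Ferryman goes to the far shore with Noor.  [the near shore: Cato, Dara, Kira, Lev, Orla, Sol | the far shore: Noor]
2. Ferryman goes back to the near shore alone.  [the near shore: Cato, Dara, Kira, Lev, Orla, Sol | the far shore: Noor]
3. Ferryman goes to the far shore with Sol.  [the near shore: Cato, Dara, Kira, Lev, Orla | the far shore: Noor, Sol]
4. Ferryman goes back to the near shore with Noor.  [the near shore: Cato, Dara, Kira, Lev, Noor, Orla | the far shore: Sol]
5. Ferryman goes to the far shore with Cato.  [the near shore: Dara, Kira, Lev, Noor, Orla | the far shore: Cato, Sol]
6. Ferryman goes back to the near shore alone.  [the near shore: Dara, Kira, Lev, Noor, Orla | the far shore: Cato, Sol]
7. Ferryman goes to the far shore with Lev.  [the near shore: Dara, Kira, Noor, Orla | the far shore: Cato, Lev, Sol]
8. Ferryman goes back to the near shore alone.  [the near shore: Dara, Kira, Noor, Orla | the far shore: Cato, Lev, Sol]
9. Ferryman goes to the far shore with Dara.  [the near shore: Kira, Noor, Orla | the far shore: Cato, Dara, Lev, Sol]
10. Ferryman goes back to the near shore alone.  [the near shore: Kira, Noor, Orla | the far shore: Cato, Dara, Lev, Sol]
11. Ferryman goes to the far shore with Kira.  [the near shore: Noor, Orla | the far shore: Cato, Dara, Kira, Lev, Sol]
12. Ferryman goes back to the near shore alone.  [the near shore: Noor, Orla | the far shore: Cato, Dara, Kira, Lev, Sol]
13. Ferryman goes to the far shore with Orla.  [the near shore: Noor | the far shore: Cato, Dara, Kira, Lev, Orla, Sol]
14. Ferryman goes back to the near shore alone.  [the near shore: Noor | the far shore: Cato, Dara, Kira, Lev, Orla, Sol]
15. Ferryman goes to the far shore with Noor.  [the near shore: — | the far shore: Cato, Dara, Kira, Lev, Noor, Orla, Sol]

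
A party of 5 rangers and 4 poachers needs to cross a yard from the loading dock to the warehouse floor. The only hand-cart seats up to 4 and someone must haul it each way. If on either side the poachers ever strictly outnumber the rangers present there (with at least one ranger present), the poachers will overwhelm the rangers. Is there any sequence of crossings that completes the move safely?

Yes

1. 3 poachers → the warehouse floor.  (the loading dock: 5R 1P; the warehouse floor: 0R 3P)
2. 1 poacher ← the loading dock.  (the loading dock: 5R 2P; the warehouse floor: 0R 2P)
3. 3 rangers and 1 poacher → the warehouse floor.  (the loading dock: 2R 1P; the warehouse floor: 3R 3P)
4. 1 poacher ← the loading dock.  (the loading dock: 2R 2P; the warehouse floor: 3R 2P)
5. 2 rangers and 2 poachers → the warehouse floor.  (the loading dock: 0R 0P; the warehouse floor: 5R 4P)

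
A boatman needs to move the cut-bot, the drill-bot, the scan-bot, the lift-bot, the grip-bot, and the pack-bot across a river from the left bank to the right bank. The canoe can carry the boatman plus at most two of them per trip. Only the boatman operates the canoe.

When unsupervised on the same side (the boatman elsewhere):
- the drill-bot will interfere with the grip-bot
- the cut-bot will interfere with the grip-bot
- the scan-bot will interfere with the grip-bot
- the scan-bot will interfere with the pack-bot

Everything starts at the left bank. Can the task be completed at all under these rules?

1. Boatman goes to the right bank with the grip-bot and the scan-bot.
2. Boatman goes back to the left bank with the scan-bot.
3. Boatman goes to the right bank with the cut-bot and the scan-bot.
4. Boatman goes back to the left bank with the grip-bot.
5. Boatman goes to the right bank with the drill-bot and the lift-bot.
6. Boatman goes back to the left bank alone.
7. Boatman goes to the right bank with the grip-bot and the pack-bot.

Yes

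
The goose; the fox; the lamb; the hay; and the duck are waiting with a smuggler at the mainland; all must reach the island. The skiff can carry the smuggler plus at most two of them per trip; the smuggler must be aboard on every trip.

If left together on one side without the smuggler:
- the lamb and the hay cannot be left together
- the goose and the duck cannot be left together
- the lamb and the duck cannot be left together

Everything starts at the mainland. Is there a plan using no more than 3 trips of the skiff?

Counting alone: the smuggler can take at most 2 across per trip to the island, so moving all 5 needs at least 3 loaded trips out, with a return between consecutive ones — at least 5 crossings.
Since 3 < 5, 3 crossings cannot be enough. (The shortest complete plan in fact takes 5:)
1. Smuggler goes to the island with the goose and the lamb.  [the mainland: the duck, the fox, the hay | the island: the goose, the lamb]
2. Smuggler goes back to the mainland alone.  [the mainland: the duck, the fox, the hay | the island: the goose, the lamb]
3. Smuggler goes to the island with the fox.  [the mainland: the duck, the hay | the island: the fox, the goose, the lamb]
4. Smuggler goes back to the mainland alone.  [the mainland: the duck, the hay | the island: the fox, the goose, the lamb]
5. Smuggler goes to the island with the duck and the hay.  [the mainland: — | the island: the duck, the fox, the goose, the hay, the lamb]

No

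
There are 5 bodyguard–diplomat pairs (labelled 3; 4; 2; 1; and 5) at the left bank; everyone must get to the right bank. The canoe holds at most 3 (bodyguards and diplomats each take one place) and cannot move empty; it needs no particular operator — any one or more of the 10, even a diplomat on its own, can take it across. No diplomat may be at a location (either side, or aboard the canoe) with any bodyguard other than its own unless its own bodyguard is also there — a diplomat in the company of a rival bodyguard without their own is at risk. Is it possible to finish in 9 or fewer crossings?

No

Counting alone: each trip to the right bank takes at most 3 across and each return brings at least 1 back, so after t trips out (and t−1 returns) at most 3t − (t−1) of the 10 are across; that first reaches 10 at t = 5, so at least 9 crossings are needed.
The safety rule pushes this higher. Following every safe sequence of crossings, the most of the 10 that can be at the right bank as the canoe arrives there on crossing 9 is 9 — never all 10.
So the move cannot be finished within 9 crossings. (The shortest complete plan takes 11:)
1. bodyguard 3 and diplomat 3 cross → the right bank.
2. bodyguard 3 crosses ← the left bank.
3. diplomat 1, diplomat 2, and diplomat 4 cross → the right bank.
4. diplomat 3 crosses ← the left bank.
5. bodyguard 1, bodyguard 2, and bodyguard 4 cross → the right bank.
6. bodyguard 4 and diplomat 4 cross ← the left bank.
7. bodyguard 3, bodyguard 4, and bodyguard 5 cross → the right bank.
8. diplomat 2 crosses ← the left bank.
9. diplomat 3 and diplomat 4 cross → the right bank.
10. diplomat 3 crosses ← the left bank.
11. diplomat 2, diplomat 3, and diplomat 5 cross → the right bank.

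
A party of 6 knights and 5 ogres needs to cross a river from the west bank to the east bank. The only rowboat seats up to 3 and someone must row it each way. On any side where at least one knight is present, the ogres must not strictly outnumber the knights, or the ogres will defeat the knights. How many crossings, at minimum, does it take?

9

Counting alone: each trip to the east bank takes at most 3 across and each return brings at least 1 back, so after t trips out (and t−1 returns) at most 3t − (t−1) of the 11 are across; that first reaches 11 at t = 5, so at least 9 crossings are needed.
The plan below uses exactly 9 crossings, so it is optimal:
1. 3 ogres → the east bank.  (the west bank: 6K 2O; the east bank: 0K 3O)
2. 1 ogre ← the west bank.  (the west bank: 6K 3O; the east bank: 0K 2O)
3. 3 knights → the east bank.  (the west bank: 3K 3O; the east bank: 3K 2O)
4. 1 knight ← the west bank.  (the west bank: 4K 3O; the east bank: 2K 2O)
5. 2 knights and 1 ogre → the east bank.  (the west bank: 2K 2O; the east bank: 4K 3O)
6. 1 knight ← the west bank.  (the west bank: 3K 2O; the east bank: 3K 3O)
7. 2 knights and 1 ogre → the east bank.  (the west bank: 1K 1O; the east bank: 5K 4O)
8. 1 knight ← the west bank.  (the west bank: 2K 1O; the east bank: 4K 4O)
9. 2 knights and 1 ogre → the east bank.  (the west bank: 0K 0O; the east bank: 6K 5O)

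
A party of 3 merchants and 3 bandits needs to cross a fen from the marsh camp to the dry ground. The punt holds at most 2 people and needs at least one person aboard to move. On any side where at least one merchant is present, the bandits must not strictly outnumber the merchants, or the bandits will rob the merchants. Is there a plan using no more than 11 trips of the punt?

Yes

Yes — this plan uses 11 crossings (≤ 11):
1. 2 bandits → the dry ground.  (the marsh camp: 3M 1B; the dry ground: 0M 2B)
2. 1 bandit ← the marsh camp.  (the marsh camp: 3M 2B; the dry ground: 0M 1B)
3. 2 bandits → the dry ground.  (the marsh camp: 3M 0B; the dry ground: 0M 3B)
4. 1 bandit ← the marsh camp.  (the marsh camp: 3M 1B; the dry ground: 0M 2B)
5. 2 merchants → the dry ground.  (the marsh camp: 1M 1B; the dry ground: 2M 2B)
6. 1 merchant and 1 bandit ← the marsh camp.  (the marsh camp: 2M 2B; the dry ground: 1M 1B)
7. 2 merchants → the dry ground.  (the marsh camp: 0M 2B; the dry ground: 3M 1B)
8. 1 bandit ← the marsh camp.  (the marsh camp: 0M 3B; the dry ground: 3M 0B)
9. 2 bandits → the dry ground.  (the marsh camp: 0M 1B; the dry ground: 3M 2B)
10. 1 bandit ← the marsh camp.  (the marsh camp: 0M 2B; the dry ground: 3M 1B)
11. 2 bandits → the dry ground.  (the marsh camp: 0M 0B; the dry ground: 3M 3B)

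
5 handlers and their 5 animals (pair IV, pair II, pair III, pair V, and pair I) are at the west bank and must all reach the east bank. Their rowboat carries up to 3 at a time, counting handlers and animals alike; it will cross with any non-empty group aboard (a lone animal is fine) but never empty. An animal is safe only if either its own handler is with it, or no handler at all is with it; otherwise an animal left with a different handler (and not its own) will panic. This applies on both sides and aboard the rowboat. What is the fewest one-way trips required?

Counting alone: each trip to the east bank takes at most 3 across and each return brings at least 1 back, so after t trips out (and t−1 returns) at most 3t − (t−1) of the 10 are across; that first reaches 10 at t = 5, so at least 9 crossings are needed.
The safety rule pushes this higher. Following every safe sequence of crossings, the most of the 10 that can be at the east bank as the rowboat arrives there on crossing 9 is 9 — never all 10.
So no plan with fewer than 11 crossings exists, and this one achieves 11:
1. animal IV and handler IV cross → the east bank.
2. handler IV crosses ← the west bank.
3. animal II, animal III, and animal V cross → the east bank.
4. animal IV crosses ← the west bank.
5. handler II, handler III, and handler V cross → the east bank.
6. animal II and handler II cross ← the west bank.
7. handler I, handler II, and handler IV cross → the east bank.
8. animal III crosses ← the west bank.
9. animal II and animal IV cross → the east bank.
10. animal IV crosses ← the west bank.
11. animal I, animal III, and animal IV cross → the east bank.

11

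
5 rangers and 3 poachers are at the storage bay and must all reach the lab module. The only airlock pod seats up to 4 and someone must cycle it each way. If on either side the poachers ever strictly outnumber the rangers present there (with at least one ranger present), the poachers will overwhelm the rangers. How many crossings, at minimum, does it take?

Counting alone: each trip to the lab module takes at most 4 across and each return brings at least 1 back, so after t trips out (and t−1 returns) at most 4t − (t−1) of the 8 are across; that first reaches 8 at t = 3, so at least 5 crossings are needed.
The plan below uses exactly 5 crossings, so it is optimal:
1. 2 poachers → the lab module.  (the storage bay: 5R 1P; the lab module: 0R 2P)
2. 1 poacher ← the storage bay.  (the storage bay: 5R 2P; the lab module: 0R 1P)
3. 3 rangers and 1 poacher → the lab module.  (the storage bay: 2R 1P; the lab module: 3R 2P)
4. 1 poacher ← the storage bay.  (the storage bay: 2R 2P; the lab module: 3R 1P)
5. 2 rangers and 2 poachers → the lab module.  (the storage bay: 0R 0P; the lab module: 5R 3P)

5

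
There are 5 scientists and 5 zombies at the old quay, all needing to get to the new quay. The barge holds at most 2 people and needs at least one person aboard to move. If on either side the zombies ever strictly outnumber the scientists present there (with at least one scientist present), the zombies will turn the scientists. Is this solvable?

Following every safe sequence of crossings from the start, the most of the 10 that can be at the new quay as the barge arrives there on crossings 1, 3, 5, 7 is 2, 3, 4, 5 respectively; the best ever achieved is 5 of 10.
From crossing 9 on, no configuration arises that was not already reachable earlier: only 13 distinct safe configurations (who is on which side, and where the barge is) can ever be reached, none of them has everyone across, and every continuation just revisits them. They are: 0 scientists + 0 zombies across (barge back at the start); 0 scientists + 1 zombie across (barge there); 0 scientists + 1 zombie across (barge back at the start); 0 scientists + 2 zombies across (barge there); 0 scientists + 2 zombies across (barge back at the start); 0 scientists + 3 zombies across (barge there); 0 scientists + 3 zombies across (barge back at the start); 0 scientists + 4 zombies across (barge there); 0 scientists + 4 zombies across (barge back at the start); 0 scientists + 5 zombies across (barge there); 1 scientist + 1 zombie across (barge there); 1 scientist + 1 zombie across (barge back at the start); 2 scientists + 2 zombies across (barge there). So no valid plan exists.

No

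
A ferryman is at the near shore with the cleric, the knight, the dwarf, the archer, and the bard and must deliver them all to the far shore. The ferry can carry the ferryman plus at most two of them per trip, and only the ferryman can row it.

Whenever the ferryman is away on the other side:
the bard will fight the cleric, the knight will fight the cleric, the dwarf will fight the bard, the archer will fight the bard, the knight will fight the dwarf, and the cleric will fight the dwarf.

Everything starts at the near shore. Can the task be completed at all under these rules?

Whatever the first load, the items left behind include a forbidden pair without the ferryman. No opening move is safe, so no plan exists.

No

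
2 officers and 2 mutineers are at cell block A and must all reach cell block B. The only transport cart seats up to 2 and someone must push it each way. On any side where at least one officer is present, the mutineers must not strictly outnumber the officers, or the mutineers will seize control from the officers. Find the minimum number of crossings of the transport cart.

Counting alone: each trip to cell block B takes at most 2 across and each return brings at least 1 back, so after t trips out (and t−1 returns) at most 2t − (t−1) of the 4 are across; that first reaches 4 at t = 3, so at least 5 crossings are needed.
The plan below uses exactly 5 crossings, so it is optimal:
1. 2 mutineers → cell block B.  (cell block A: 2O 0M; cell block B: 0O 2M)
2. 1 mutineer ← cell block A.  (cell block A: 2O 1M; cell block B: 0O 1M)
3. 2 officers → cell block B.  (cell block A: 0O 1M; cell block B: 2O 1M)
4. 1 mutineer ← cell block A.  (cell block A: 0O 2M; cell block B: 2O 0M)
5. 2 mutineers → cell block B.  (cell block A: 0O 0M; cell block B: 2O 2M)

5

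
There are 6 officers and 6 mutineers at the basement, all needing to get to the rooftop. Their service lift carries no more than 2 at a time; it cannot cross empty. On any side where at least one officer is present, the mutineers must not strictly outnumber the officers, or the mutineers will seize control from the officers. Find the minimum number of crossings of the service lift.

Following every safe sequence of crossings from the start, the most of the 12 that can be at the rooftop as the service lift arrives there on crossings 1, 3, 5, 7, 9 is 2, 3, 4, 5, 6 respectively; the best ever achieved is 6 of 12.
From crossing 11 on, no configuration arises that was not already reachable earlier: only 15 distinct safe configurations (who is on which side, and where the service lift is) can ever be reached, none of them has everyone across, and every continuation just revisits them. They are: 0 officers + 0 mutineers across (service lift back at the start); 0 officers + 1 mutineer across (service lift there); 0 officers + 1 mutineer across (service lift back at the start); 0 officers + 2 mutineers across (service lift there); 0 officers + 2 mutineers across (service lift back at the start); 0 officers + 3 mutineers across (service lift there); 0 officers + 3 mutineers across (service lift back at the start); 0 officers + 4 mutineers across (service lift there); 0 officers + 4 mutineers across (service lift back at the start); 0 officers + 5 mutineers across (service lift there); 0 officers + 5 mutineers across (service lift back at the start); 0 officers + 6 mutineers across (service lift there); 1 officer + 1 mutineer across (service lift there); 1 officer + 1 mutineer across (service lift back at the start); 2 officers + 2 mutineers across (service lift there). So no valid plan exists.

impossible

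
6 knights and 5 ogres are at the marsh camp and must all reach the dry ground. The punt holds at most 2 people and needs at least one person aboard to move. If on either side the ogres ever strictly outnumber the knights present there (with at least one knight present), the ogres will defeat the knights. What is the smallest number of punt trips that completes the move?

Counting alone: each trip to the dry ground takes at most 2 across and each return brings at least 1 back, so after t trips out (and t−1 returns) at most 2t − (t−1) of the 11 are across; that first reaches 11 at t = 10, so at least 19 crossings are needed.
The plan below uses exactly 19 crossings, so it is optimal:
1. 2 ogres → the dry ground.  (the marsh camp: 6K 3O; the dry ground: 0K 2O)
2. 1 ogre ← the marsh camp.  (the marsh camp: 6K 4O; the dry ground: 0K 1O)
3. 2 ogres → the dry ground.  (the marsh camp: 6K 2O; the dry ground: 0K 3O)
4. 1 ogre ← the marsh camp.  (the marsh camp: 6K 3O; the dry ground: 0K 2O)
5. 2 knights → the dry ground.  (the marsh camp: 4K 3O; the dry ground: 2K 2O)
6. 1 ogre ← the marsh camp.  (the marsh camp: 4K 4O; the dry ground: 2K 1O)
7. 1 knight and 1 ogre → the dry ground.  (the marsh camp: 3K 3O; the dry ground: 3K 2O)
8. 1 knight ← the marsh camp.  (the marsh camp: 4K 3O; the dry ground: 2K 2O)
9. 1 knight and 1 ogre → the dry ground.  (the marsh camp: 3K 2O; the dry ground: 3K 3O)
10. 1 ogre ← the marsh camp.  (the marsh camp: 3K 3O; the dry ground: 3K 2O)
11. 1 knight and 1 ogre → the dry ground.  (the marsh camp: 2K 2O; the dry ground: 4K 3O)
12. 1 knight ← the marsh camp.  (the marsh camp: 3K 2O; the dry ground: 3K 3O)
13. 1 knight and 1 ogre → the dry ground.  (the marsh camp: 2K 1O; the dry ground: 4K 4O)
14. 1 ogre ← the marsh camp.  (the marsh camp: 2K 2O; the dry ground: 4K 3O)
15. 1 knight and 1 ogre → the dry ground.  (the marsh camp: 1K 1O; the dry ground: 5K 4O)
16. 1 knight ← the marsh camp.  (the marsh camp: 2K 1O; the dry ground: 4K 4O)
17. 1 knight and 1 ogre → the dry ground.  (the marsh camp: 1K 0O; the dry ground: 5K 5O)
18. 1 ogre ← the marsh camp.  (the marsh camp: 1K 1O; the dry ground: 5K 4O)
19. 1 knight and 1 ogre → the dry ground.  (the marsh camp: 0K 0O; the dry ground: 6K 5O)

19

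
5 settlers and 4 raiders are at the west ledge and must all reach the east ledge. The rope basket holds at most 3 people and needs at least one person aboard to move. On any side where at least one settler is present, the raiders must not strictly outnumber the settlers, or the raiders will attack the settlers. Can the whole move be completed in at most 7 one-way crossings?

Yes

Yes — this plan uses 7 crossings (≤ 7):
1. 3 raiders → the east ledge.  (the west ledge: 5S 1R; the east ledge: 0S 3R)
2. 1 raider ← the west ledge.  (the west ledge: 5S 2R; the east ledge: 0S 2R)
3. 3 settlers → the east ledge.  (the west ledge: 2S 2R; the east ledge: 3S 2R)
4. 1 settler ← the west ledge.  (the west ledge: 3S 2R; the east ledge: 2S 2R)
5. 2 settlers and 1 raider → the east ledge.  (the west ledge: 1S 1R; the east ledge: 4S 3R)
6. 1 settler ← the west ledge.  (the west ledge: 2S 1R; the east ledge: 3S 3R)
7. 2 settlers and 1 raider → the east ledge.  (the west ledge: 0S 0R; the east ledge: 5S 4R)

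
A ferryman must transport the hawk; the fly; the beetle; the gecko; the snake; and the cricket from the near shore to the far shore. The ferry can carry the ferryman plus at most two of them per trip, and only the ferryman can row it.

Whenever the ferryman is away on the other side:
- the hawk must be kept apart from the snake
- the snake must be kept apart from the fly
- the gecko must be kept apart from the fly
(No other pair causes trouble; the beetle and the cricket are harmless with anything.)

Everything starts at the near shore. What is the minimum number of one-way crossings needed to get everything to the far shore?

Counting alone: the ferryman can take at most 2 across per trip to the far shore, so moving all 6 needs at least 3 loaded trips out, with a return between consecutive ones — at least 5 crossings.
The plan below uses exactly 5 crossings, so it is optimal:
1. Ferryman goes to the far shore with the fly and the hawk.
2. Ferryman goes back to the near shore alone.
3. Ferryman goes to the far shore with the beetle and the cricket.
4. Ferryman goes back to the near shore alone.
5. Ferryman goes to the far shore with the gecko and the snake.

5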